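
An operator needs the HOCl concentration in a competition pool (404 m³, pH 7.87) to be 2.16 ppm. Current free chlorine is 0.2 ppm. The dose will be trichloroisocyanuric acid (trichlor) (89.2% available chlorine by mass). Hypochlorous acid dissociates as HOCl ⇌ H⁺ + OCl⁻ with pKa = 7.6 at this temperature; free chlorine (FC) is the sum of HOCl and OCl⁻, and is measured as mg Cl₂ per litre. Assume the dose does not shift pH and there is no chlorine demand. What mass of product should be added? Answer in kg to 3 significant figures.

Volume: 404 m³ = 404,000 L.
[OCl⁻]/[HOCl] = 10^(pH − pKa) = 10^(7.87 − 7.6) = 1.862; fraction as HOCl = 1/(1 + 1.862) = 0.3494.
Free chlorine required for 2.16 ppm HOCl: 2.16 / 0.3494 = 6.182 ppm.
FC to add: 6.182 − 0.2 = 5.982 mg/L as Cl₂.
Cl₂ equivalent: 5.982 mg/L × 404,000 L = 2417 g.
Product at 89.2% available Cl: 2417 / 0.892 = 2709 g.

2.71 kg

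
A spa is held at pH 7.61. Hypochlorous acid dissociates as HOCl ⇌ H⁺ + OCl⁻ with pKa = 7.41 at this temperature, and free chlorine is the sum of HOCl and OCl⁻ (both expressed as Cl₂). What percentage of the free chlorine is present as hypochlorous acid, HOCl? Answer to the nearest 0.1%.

38.7%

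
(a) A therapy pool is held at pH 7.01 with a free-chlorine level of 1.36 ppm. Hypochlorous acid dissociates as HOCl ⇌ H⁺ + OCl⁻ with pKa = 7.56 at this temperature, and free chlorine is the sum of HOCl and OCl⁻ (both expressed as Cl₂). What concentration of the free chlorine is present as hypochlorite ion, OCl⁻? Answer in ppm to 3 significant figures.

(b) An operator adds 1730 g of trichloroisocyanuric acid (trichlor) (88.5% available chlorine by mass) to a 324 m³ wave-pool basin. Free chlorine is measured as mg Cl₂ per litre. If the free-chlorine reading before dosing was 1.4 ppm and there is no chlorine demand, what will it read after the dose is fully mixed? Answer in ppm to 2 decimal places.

(a) 0.299 ppm; (b) 6.13 ppm

(a) [OCl⁻]/[HOCl] = 10^(pH − pKa) = 10^(7.01 − 7.56) = 10^-0.55 = 0.2818.
(a) Fraction as HOCl = 1 / (1 + 0.2818) = 0.7801.
(a) OCl⁻ = (1 − 0.7801) × 1.36 ppm = 0.299 ppm.

(b) Volume: 324 m³ = 324,000 L.
(b) Available chlorine delivered: 1730 g × 0.885 = 1531 g as Cl₂.
(b) Concentration rise: 1531 g / 324,000 L = 4.725 mg/L = 4.73 ppm.
(b) Final FC: 1.4 + 4.73 = 6.13 ppm.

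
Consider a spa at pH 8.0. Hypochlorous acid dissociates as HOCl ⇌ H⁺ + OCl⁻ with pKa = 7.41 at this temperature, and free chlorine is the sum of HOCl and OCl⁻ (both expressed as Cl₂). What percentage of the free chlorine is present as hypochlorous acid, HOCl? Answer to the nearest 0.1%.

[OCl⁻]/[HOCl] = 10^(pH − pKa) = 10^(8.0 − 7.41) = 10^0.59 = 3.89.
Fraction as HOCl = 1 / (1 + 3.89) = 0.2045.

20.4%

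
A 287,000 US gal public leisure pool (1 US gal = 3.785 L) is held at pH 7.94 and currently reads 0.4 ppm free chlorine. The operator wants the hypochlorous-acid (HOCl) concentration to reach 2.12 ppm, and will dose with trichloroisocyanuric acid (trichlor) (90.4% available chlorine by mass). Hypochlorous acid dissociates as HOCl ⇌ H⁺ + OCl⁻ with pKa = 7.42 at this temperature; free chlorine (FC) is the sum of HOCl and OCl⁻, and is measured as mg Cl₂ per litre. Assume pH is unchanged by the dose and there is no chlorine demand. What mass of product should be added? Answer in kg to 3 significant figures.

Volume: 287,000 US gal × 3.785 L/gal = 1,086,295 L.
[OCl⁻]/[HOCl] = 10^(pH − pKa) = 10^(7.94 − 7.42) = 3.311; fraction as HOCl = 1/(1 + 3.311) = 0.2319.
Free chlorine required for 2.12 ppm HOCl: 2.12 / 0.2319 = 9.14 ppm.
FC to add: 9.14 − 0.4 = 8.74 mg/L as Cl₂.
Cl₂ equivalent: 8.74 mg/L × 1,086,295 L = 9494 g.
Product at 90.4% available Cl: 9494 / 0.904 = 10,500 g.

10.5 kg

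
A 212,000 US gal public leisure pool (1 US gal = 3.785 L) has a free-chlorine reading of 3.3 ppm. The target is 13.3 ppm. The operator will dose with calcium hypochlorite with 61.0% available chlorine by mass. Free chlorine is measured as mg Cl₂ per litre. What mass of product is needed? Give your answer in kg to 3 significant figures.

13.2 kg

Volume: 212,000 US gal × 3.785 L/gal = 802,420 L.
Chlorine deficit: 13.3 − 3.3 = 10 ppm = 10 mg/L as Cl₂.
Cl₂ equivalent needed: 10 mg/L × 802,420 L = 8,024,000 mg = 8024 g.
Product at 61.0% available chlorine: 8024 / 0.61 = 13,150 g.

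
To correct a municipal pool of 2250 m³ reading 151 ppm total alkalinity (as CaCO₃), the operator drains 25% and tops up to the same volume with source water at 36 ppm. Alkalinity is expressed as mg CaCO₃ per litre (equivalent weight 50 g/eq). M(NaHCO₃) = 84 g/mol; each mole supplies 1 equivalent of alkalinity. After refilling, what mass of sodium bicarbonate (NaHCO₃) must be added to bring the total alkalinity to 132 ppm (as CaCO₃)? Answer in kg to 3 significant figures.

Volume: 2250 m³ = 2,250,000 L.
After draining 25% and refilling: 151 × 0.75 + 36 × 0.25 = 122.25 ppm.
Deficit to target: 132 − 122.25 = 9.75 mg/L.
As CaCO₃: 9.75 mg/L × 2,250,000 L = 21,940 g; ÷ 50 g/eq ÷ 1 = 438.8 mol NaHCO₃.
Mass: 438.8 × 84 = 36,860 g.

36.9 kg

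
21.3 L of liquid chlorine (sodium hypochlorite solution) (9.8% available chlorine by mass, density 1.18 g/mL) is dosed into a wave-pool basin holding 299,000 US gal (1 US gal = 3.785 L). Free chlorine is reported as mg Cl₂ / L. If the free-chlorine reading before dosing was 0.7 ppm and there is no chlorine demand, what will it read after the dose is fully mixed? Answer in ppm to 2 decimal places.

2.88 ppm

Volume: 299,000 US gal × 3.785 L/gal = 1,131,715 L.
Mass of solution: 21.3 L × 1000 mL/L × 1.18 g/mL = 25,130 g.
Available chlorine delivered: 25,130 g × 0.098 = 2463 g as Cl₂.
Concentration rise: 2463 g / 1,131,715 L = 2.176 mg/L = 2.18 ppm.
Final FC: 0.7 + 2.18 = 2.88 ppm.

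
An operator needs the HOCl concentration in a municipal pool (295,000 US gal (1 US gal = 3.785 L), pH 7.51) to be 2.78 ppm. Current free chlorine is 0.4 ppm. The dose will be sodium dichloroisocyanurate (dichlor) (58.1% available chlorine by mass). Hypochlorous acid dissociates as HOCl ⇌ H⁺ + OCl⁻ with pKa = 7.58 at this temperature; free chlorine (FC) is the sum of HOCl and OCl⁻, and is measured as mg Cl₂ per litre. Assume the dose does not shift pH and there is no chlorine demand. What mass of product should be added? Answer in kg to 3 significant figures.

Volume: 295,000 US gal × 3.785 L/gal = 1,116,575 L.
[OCl⁻]/[HOCl] = 10^(pH − pKa) = 10^(7.51 − 7.58) = 0.8511; fraction as HOCl = 1/(1 + 0.8511) = 0.5402.
Free chlorine required for 2.78 ppm HOCl: 2.78 / 0.5402 = 5.146 ppm.
FC to add: 5.146 − 0.4 = 4.746 mg/L as Cl₂.
Cl₂ equivalent: 4.746 mg/L × 1,116,575 L = 5299 g.
Product at 58.1% available Cl: 5299 / 0.581 = 9121 g.

9.12 kg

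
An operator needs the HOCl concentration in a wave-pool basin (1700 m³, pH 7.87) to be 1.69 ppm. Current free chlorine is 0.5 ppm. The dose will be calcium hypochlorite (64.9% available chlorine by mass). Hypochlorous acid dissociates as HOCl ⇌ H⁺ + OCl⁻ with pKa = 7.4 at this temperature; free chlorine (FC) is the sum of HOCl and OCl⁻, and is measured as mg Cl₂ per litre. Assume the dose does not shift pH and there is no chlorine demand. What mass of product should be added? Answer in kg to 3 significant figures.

16.2 kg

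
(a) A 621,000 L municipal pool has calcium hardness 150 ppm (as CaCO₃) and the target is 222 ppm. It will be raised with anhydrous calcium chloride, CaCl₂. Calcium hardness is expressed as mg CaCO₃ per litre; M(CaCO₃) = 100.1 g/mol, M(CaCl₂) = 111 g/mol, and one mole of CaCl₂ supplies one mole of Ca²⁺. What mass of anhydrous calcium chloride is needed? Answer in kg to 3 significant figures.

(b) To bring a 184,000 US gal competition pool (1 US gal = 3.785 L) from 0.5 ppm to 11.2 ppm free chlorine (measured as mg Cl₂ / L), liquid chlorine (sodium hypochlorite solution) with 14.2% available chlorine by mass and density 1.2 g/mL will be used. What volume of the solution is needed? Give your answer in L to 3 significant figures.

(a) Hardness to add: (222 − 150) = 72 mg/L as CaCO₃ × 621,000 L = 44,710 g as CaCO₃.
(a) Moles of Ca²⁺ (1 mol Ca²⁺ ≡ 1 mol CaCO₃): 44,710 / 100.1 g/mol = 446.7 mol.
(a) Mass of CaCl₂: 446.7 × 111 = 49,580 g.

(b) Volume: 184,000 US gal × 3.785 L/gal = 696,440 L.
(b) Chlorine deficit: 11.2 − 0.5 = 10.7 ppm = 10.7 mg/L as Cl₂.
(b) Cl₂ equivalent needed: 10.7 mg/L × 696,440 L = 7,452,000 mg = 7452 g.
(b) Product at 14.2% available chlorine: 7452 / 0.142 = 52,480 g.
(b) Volume at density 1.2 g/mL: 52,480 g ÷ 1.2 g/mL = 43,730 mL.

(a) 49.6 kg; (b) 43.7 L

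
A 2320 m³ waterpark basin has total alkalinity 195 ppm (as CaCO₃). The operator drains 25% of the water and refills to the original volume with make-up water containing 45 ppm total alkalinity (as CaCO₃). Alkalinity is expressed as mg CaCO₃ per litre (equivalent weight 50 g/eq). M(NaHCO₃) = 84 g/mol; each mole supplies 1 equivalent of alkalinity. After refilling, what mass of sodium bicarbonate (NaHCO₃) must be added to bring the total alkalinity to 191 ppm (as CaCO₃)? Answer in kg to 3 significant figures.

131 kg

Volume: 2320 m³ = 2,320,000 L.
After draining 25% and refilling: 195 × 0.75 + 45 × 0.25 = 157.5 ppm.
Deficit to target: 191 − 157.5 = 33.5 mg/L.
As CaCO₃: 33.5 mg/L × 2,320,000 L = 77,720 g; ÷ 50 g/eq ÷ 1 = 1554 mol NaHCO₃.
Mass: 1554 × 84 = 130,600 g.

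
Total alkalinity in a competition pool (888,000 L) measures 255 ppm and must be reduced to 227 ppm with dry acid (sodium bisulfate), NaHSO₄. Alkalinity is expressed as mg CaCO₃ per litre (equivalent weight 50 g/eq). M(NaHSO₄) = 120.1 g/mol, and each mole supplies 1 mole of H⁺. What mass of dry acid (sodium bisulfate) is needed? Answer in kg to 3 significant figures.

59.7 kg

Alkalinity to neutralize: (255 − 227) = 28 mg/L as CaCO₃ × 888,000 L = 24,860 g as CaCO₃.
Equivalents of H⁺ required: 24,860 ÷ 50 g/eq = 497.3 eq = 497.3 mol NaHSO₄.
Mass of NaHSO₄: 497.3 × 120.1 = 59,720 g.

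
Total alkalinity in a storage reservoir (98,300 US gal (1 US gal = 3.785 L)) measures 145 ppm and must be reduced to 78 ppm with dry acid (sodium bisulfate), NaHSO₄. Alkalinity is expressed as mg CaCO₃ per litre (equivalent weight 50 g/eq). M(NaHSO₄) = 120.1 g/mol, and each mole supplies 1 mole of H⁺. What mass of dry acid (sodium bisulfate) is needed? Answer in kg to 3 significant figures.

59.9 kg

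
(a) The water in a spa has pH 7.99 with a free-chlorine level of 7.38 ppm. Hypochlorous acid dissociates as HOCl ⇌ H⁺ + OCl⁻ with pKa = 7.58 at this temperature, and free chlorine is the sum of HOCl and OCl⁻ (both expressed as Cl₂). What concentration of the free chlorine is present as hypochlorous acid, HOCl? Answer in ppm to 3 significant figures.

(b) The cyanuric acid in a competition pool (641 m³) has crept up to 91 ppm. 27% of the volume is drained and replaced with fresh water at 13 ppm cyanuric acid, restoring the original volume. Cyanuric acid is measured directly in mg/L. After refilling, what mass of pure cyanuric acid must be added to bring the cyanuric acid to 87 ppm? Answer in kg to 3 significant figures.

(a) 2.07 ppm; (b) 10.9 kg

(a) [OCl⁻]/[HOCl] = 10^(pH − pKa) = 10^(7.99 − 7.58) = 10^0.41 = 2.57.
(a) Fraction as HOCl = 1 / (1 + 2.57) = 0.2801.
(a) HOCl = 0.2801 × 7.38 ppm = 2.067 ppm.

(b) Volume: 641 m³ = 641,000 L.
(b) After draining 27% and refilling: 91 × 0.73 + 13 × 0.27 = 69.94 ppm.
(b) Deficit to target: 87 − 69.94 = 17.06 mg/L.
(b) Mass: 17.06 mg/L × 641,000 L = 10,940 g cyanuric acid.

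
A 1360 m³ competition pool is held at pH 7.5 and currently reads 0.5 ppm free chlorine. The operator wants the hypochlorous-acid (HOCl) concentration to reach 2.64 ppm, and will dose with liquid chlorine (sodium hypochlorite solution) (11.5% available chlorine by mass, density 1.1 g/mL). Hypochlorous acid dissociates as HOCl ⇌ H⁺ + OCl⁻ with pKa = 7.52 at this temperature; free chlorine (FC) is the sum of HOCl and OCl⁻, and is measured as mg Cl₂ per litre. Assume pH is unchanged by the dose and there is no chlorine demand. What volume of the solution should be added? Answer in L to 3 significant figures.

50.1 L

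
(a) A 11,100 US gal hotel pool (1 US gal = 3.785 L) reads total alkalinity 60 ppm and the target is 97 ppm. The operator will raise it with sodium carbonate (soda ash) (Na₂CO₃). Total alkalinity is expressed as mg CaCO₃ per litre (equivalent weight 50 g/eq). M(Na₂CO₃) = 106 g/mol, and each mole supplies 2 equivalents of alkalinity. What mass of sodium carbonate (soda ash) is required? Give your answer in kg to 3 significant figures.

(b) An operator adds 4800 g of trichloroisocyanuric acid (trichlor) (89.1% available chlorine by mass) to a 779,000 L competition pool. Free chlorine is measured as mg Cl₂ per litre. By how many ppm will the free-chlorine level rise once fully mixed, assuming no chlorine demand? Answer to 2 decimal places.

(a) 1.65 kg; (b) 5.49 ppm

(a) Volume: 11,100 US gal × 3.785 L/gal = 42,014 L.
(a) Alkalinity to add: (97 − 60) = 37 mg/L as CaCO₃ × 42,014 L = 1554 g as CaCO₃.
(a) Equivalents: 1554 g ÷ 50 g/eq = 31.09 eq.
(a) Each mole of Na₂CO₃ supplies 2 eq, so 31.09 / 2 = 15.54 mol.
(a) Mass: 15.54 mol × 106 g/mol = 1648 g.

(b) Available chlorine delivered: 4800 g × 0.891 = 4277 g as Cl₂.
(b) Concentration rise: 4277 g / 779,000 L = 5.49 mg/L = 5.49 ppm.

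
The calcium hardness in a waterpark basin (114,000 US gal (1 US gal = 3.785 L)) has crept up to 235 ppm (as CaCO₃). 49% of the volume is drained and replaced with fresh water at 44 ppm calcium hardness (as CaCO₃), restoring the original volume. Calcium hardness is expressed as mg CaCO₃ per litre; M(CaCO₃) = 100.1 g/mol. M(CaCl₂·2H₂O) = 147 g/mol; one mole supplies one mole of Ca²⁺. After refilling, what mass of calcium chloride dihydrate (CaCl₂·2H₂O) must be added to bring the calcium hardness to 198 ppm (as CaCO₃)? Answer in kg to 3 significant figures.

35.9 kg

Volume: 114,000 US gal × 3.785 L/gal = 431,490 L.
After draining 49% and refilling: 235 × 0.51 + 44 × 0.49 = 141.41 ppm.
Deficit to target: 198 − 141.41 = 56.59 mg/L.
As CaCO₃: 56.59 mg/L × 431,490 L = 24,420 g; ÷ 100.1 = 243.9 mol Ca²⁺.
Mass: 243.9 × 147 = 35,860 g.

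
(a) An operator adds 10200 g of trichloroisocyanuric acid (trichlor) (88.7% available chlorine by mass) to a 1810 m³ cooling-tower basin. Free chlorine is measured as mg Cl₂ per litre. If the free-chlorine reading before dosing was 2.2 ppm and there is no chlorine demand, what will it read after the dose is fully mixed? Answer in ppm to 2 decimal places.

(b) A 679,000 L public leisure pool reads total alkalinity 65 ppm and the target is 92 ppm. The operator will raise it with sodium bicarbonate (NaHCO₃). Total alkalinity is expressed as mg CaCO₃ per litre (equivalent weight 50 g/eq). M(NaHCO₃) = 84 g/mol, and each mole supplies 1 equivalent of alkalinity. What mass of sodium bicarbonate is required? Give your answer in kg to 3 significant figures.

(a) 7.20 ppm; (b) 30.8 kg

(a) Volume: 1810 m³ = 1,810,000 L.
(a) Available chlorine delivered: 10,200 g × 0.887 = 9047 g as Cl₂.
(a) Concentration rise: 9047 g / 1,810,000 L = 4.999 mg/L = 5.00 ppm.
(a) Final FC: 2.2 + 5.00 = 7.20 ppm.

(b) Alkalinity to add: (92 − 65) = 27 mg/L as CaCO₃ × 679,000 L = 18,330 g as CaCO₃.
(b) Equivalents: 18,330 g ÷ 50 g/eq = 366.7 eq.
(b) NaHCO₃ supplies 1 eq per mole → 366.7 mol.
(b) Mass: 366.7 mol × 84 g/mol = 30,800 g.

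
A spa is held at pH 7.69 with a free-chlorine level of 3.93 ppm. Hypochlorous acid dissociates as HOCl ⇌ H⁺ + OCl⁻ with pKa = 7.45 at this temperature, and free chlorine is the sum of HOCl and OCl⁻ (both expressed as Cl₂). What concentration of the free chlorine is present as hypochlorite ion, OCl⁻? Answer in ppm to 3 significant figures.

2.49 ppm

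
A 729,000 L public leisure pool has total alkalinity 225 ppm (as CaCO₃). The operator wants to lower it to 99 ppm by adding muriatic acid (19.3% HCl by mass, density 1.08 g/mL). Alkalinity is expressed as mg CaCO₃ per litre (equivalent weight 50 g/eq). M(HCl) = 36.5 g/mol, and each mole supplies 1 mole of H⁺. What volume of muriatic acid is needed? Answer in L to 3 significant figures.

Alkalinity to neutralize: (225 − 99) = 126 mg/L as CaCO₃ × 729,000 L = 91,850 g as CaCO₃.
Equivalents of H⁺ required: 91,850 ÷ 50 g/eq = 1837 eq = 1837 mol HCl.
Mass of HCl: 1837 × 36.5 = 67,050 g.
Mass of 19.3% solution: 67,050 / 0.193 = 347,400 g.
Volume: 347,400 g ÷ 1.08 g/mL = 321,700 mL.

322 L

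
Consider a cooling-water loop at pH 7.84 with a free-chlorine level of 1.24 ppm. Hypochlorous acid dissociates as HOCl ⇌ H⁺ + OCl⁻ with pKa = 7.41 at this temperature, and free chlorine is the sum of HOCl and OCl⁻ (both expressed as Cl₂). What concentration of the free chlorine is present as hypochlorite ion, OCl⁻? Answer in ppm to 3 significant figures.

[OCl⁻]/[HOCl] = 10^(pH − pKa) = 10^(7.84 − 7.41) = 10^0.43 = 2.692.
Fraction as HOCl = 1 / (1 + 2.692) = 0.2709.
OCl⁻ = (1 − 0.2709) × 1.24 ppm = 0.9041 ppm.

0.904 ppm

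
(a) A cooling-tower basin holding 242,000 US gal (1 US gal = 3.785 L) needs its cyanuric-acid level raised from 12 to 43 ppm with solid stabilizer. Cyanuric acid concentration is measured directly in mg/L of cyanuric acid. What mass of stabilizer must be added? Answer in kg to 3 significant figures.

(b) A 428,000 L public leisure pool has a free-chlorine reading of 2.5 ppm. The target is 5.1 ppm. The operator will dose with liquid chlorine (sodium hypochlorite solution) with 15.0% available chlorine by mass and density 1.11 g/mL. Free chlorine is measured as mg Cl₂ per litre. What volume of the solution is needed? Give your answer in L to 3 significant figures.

(a) Volume: 242,000 US gal × 3.785 L/gal = 915,970 L.
(a) CYA to add: (43 − 12) = 31 mg/L × 915,970 L = 28,400 g cyanuric acid.

(b) Chlorine deficit: 5.1 − 2.5 = 2.6 ppm = 2.6 mg/L as Cl₂.
(b) Cl₂ equivalent needed: 2.6 mg/L × 428,000 L = 1,113,000 mg = 1113 g.
(b) Product at 15.0% available chlorine: 1113 / 0.15 = 7419 g.
(b) Volume at density 1.11 g/mL: 7419 g ÷ 1.11 g/mL = 6683 mL.

(a) 28.4 kg; (b) 6.68 L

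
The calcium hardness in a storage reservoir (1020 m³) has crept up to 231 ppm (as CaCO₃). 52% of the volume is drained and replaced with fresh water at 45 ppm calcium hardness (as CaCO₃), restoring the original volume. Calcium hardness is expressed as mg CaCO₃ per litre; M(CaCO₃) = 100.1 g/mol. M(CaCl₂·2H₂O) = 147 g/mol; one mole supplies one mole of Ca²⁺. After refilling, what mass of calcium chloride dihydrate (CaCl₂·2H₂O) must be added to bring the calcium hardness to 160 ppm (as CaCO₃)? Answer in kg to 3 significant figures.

38.5 kg

Volume: 1020 m³ = 1,020,000 L.
After draining 52% and refilling: 231 × 0.48 + 45 × 0.52 = 134.28 ppm.
Deficit to target: 160 − 134.28 = 25.72 mg/L.
As CaCO₃: 25.72 mg/L × 1,020,000 L = 26,230 g; ÷ 100.1 = 262.1 mol Ca²⁺.
Mass: 262.1 × 147 = 38,530 g.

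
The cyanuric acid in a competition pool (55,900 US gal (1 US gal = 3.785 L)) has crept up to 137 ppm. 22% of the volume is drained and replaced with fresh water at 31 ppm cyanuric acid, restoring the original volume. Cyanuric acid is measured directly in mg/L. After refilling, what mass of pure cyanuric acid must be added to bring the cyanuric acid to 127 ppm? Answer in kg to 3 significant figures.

2.82 kg

Volume: 55,900 US gal × 3.785 L/gal = 211,582 L.
After draining 22% and refilling: 137 × 0.78 + 31 × 0.22 = 113.68 ppm.
Deficit to target: 127 − 113.68 = 13.32 mg/L.
Mass: 13.32 mg/L × 211,582 L = 2818 g cyanuric acid.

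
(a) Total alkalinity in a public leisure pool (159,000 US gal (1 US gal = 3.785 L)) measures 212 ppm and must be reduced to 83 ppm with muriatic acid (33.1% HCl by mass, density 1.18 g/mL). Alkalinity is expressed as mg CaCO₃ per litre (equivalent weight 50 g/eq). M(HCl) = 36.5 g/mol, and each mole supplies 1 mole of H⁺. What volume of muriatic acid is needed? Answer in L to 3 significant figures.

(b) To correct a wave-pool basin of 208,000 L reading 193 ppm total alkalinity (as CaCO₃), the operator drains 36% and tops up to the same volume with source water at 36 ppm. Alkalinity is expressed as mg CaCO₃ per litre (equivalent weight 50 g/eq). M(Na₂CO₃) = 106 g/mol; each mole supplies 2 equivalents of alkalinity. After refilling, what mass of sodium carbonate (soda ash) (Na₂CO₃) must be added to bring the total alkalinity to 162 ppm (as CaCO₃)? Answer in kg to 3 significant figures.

(a) Volume: 159,000 US gal × 3.785 L/gal = 601,815 L.
(a) Alkalinity to neutralize: (212 − 83) = 129 mg/L as CaCO₃ × 601,815 L = 77,630 g as CaCO₃.
(a) Equivalents of H⁺ required: 77,630 ÷ 50 g/eq = 1553 eq = 1553 mol HCl.
(a) Mass of HCl: 1553 × 36.5 = 56,670 g.
(a) Mass of 33.1% solution: 56,670 / 0.331 = 171,200 g.
(a) Volume: 171,200 g ÷ 1.18 g/mL = 145,100 mL.

(b) After draining 36% and refilling: 193 × 0.64 + 36 × 0.36 = 136.48 ppm.
(b) Deficit to target: 162 − 136.48 = 25.52 mg/L.
(b) As CaCO₃: 25.52 mg/L × 208,000 L = 5308 g; ÷ 50 g/eq ÷ 2 = 53.08 mol Na₂CO₃.
(b) Mass: 53.08 × 106 = 5627 g.

(a) 145 L; (b) 5.63 kg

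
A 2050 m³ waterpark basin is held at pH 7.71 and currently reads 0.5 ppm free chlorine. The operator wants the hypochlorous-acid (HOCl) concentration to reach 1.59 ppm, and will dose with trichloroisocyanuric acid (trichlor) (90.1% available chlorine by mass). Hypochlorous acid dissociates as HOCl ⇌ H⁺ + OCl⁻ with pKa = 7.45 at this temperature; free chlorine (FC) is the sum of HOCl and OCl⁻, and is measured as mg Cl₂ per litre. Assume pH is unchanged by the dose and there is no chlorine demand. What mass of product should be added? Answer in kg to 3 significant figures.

9.06 kg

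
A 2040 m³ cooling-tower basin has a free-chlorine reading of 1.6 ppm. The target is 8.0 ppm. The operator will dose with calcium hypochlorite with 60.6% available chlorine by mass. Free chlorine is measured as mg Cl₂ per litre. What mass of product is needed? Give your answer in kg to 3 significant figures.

21.5 kg

Volume: 2040 m³ = 2,040,000 L.
Chlorine deficit: 8.0 − 1.6 = 6.4 ppm = 6.4 mg/L as Cl₂.
Cl₂ equivalent needed: 6.4 mg/L × 2,040,000 L = 13,060,000 mg = 13,060 g.
Product at 60.6% available chlorine: 13,060 / 0.606 = 21,540 g.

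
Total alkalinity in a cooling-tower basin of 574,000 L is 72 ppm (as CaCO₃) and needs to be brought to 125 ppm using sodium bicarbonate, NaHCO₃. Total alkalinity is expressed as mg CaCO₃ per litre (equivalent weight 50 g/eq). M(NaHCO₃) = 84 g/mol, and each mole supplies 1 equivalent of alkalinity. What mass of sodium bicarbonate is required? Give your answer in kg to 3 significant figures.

Alkalinity to add: (125 − 72) = 53 mg/L as CaCO₃ × 574,000 L = 30,420 g as CaCO₃.
Equivalents: 30,420 g ÷ 50 g/eq = 608.4 eq.
NaHCO₃ supplies 1 eq per mole → 608.4 mol.
Mass: 608.4 mol × 84 g/mol = 51,110 g.

51.1 kg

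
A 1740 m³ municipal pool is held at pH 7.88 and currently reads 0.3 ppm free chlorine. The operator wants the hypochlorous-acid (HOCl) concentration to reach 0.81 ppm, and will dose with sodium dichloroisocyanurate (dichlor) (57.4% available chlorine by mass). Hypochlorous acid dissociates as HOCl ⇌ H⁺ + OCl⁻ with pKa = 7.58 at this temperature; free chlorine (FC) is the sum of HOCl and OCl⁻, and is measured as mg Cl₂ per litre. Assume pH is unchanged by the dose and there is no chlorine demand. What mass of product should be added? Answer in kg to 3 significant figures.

6.45 kg

Volume: 1740 m³ = 1,740,000 L.
[OCl⁻]/[HOCl] = 10^(pH − pKa) = 10^(7.88 − 7.58) = 1.995; fraction as HOCl = 1/(1 + 1.995) = 0.3339.
Free chlorine required for 0.81 ppm HOCl: 0.81 / 0.3339 = 2.426 ppm.
FC to add: 2.426 − 0.3 = 2.126 mg/L as Cl₂.
Cl₂ equivalent: 2.126 mg/L × 1,740,000 L = 3700 g.
Product at 57.4% available Cl: 3700 / 0.574 = 6445 g.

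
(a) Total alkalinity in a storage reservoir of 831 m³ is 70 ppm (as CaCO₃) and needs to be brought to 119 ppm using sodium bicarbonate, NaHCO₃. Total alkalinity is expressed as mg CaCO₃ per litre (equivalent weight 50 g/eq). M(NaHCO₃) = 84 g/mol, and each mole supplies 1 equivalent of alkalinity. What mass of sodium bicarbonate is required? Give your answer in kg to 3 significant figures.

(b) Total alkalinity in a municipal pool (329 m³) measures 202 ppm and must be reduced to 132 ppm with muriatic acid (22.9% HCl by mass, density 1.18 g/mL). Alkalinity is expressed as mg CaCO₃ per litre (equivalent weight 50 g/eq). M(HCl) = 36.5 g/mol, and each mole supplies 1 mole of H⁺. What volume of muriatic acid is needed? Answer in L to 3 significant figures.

(a) 68.4 kg; (b) 62.2 L

(a) Volume: 831 m³ = 831,000 L.
(a) Alkalinity to add: (119 − 70) = 49 mg/L as CaCO₃ × 831,000 L = 40,720 g as CaCO₃.
(a) Equivalents: 40,720 g ÷ 50 g/eq = 814.4 eq.
(a) NaHCO₃ supplies 1 eq per mole → 814.4 mol.
(a) Mass: 814.4 mol × 84 g/mol = 68,410 g.

(b) Volume: 329 m³ = 329,000 L.
(b) Alkalinity to neutralize: (202 − 132) = 70 mg/L as CaCO₃ × 329,000 L = 23,030 g as CaCO₃.
(b) Equivalents of H⁺ required: 23,030 ÷ 50 g/eq = 460.6 eq = 460.6 mol HCl.
(b) Mass of HCl: 460.6 × 36.5 = 16,810 g.
(b) Mass of 22.9% solution: 16,810 / 0.229 = 73,410 g.
(b) Volume: 73,410 g ÷ 1.18 g/mL = 62,220 mL.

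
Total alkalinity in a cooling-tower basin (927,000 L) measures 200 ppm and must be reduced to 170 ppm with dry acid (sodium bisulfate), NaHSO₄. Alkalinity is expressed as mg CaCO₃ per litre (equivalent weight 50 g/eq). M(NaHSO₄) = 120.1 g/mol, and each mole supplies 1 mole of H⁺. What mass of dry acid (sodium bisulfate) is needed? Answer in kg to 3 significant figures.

66.8 kg

Alkalinity to neutralize: (200 − 170) = 30 mg/L as CaCO₃ × 927,000 L = 27,810 g as CaCO₃.
Equivalents of H⁺ required: 27,810 ÷ 50 g/eq = 556.2 eq = 556.2 mol NaHSO₄.
Mass of NaHSO₄: 556.2 × 120.1 = 66,800 g.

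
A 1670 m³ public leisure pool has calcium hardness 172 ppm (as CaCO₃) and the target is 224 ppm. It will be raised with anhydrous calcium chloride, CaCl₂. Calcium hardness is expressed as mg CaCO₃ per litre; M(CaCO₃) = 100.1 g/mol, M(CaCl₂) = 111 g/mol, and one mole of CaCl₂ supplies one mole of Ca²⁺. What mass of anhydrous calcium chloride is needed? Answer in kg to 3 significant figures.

96.3 kg

Volume: 1670 m³ = 1,670,000 L.
Hardness to add: (224 − 172) = 52 mg/L as CaCO₃ × 1,670,000 L = 86,840 g as CaCO₃.
Moles of Ca²⁺ (1 mol Ca²⁺ ≡ 1 mol CaCO₃): 86,840 / 100.1 g/mol = 867.5 mol.
Mass of CaCl₂: 867.5 × 111 = 96,300 g.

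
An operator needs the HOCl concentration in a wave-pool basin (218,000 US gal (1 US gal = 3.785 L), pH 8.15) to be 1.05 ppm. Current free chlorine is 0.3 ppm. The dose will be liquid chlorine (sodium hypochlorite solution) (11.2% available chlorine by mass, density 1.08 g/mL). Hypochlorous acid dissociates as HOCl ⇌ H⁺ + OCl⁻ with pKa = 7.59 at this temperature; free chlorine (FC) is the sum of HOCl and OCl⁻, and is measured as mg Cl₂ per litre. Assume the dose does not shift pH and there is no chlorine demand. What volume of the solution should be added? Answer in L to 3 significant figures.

Volume: 218,000 US gal × 3.785 L/gal = 825,130 L.
[OCl⁻]/[HOCl] = 10^(pH − pKa) = 10^(8.15 − 7.59) = 3.631; fraction as HOCl = 1/(1 + 3.631) = 0.2159.
Free chlorine required for 1.05 ppm HOCl: 1.05 / 0.2159 = 4.862 ppm.
FC to add: 4.862 − 0.3 = 4.562 mg/L as Cl₂.
Cl₂ equivalent: 4.562 mg/L × 825,130 L = 3765 g.
Product at 11.2% available Cl: 3765 / 0.112 = 33,610 g.
Volume: 33,610 g ÷ 1.08 g/mL = 31,120 mL.

31.1 L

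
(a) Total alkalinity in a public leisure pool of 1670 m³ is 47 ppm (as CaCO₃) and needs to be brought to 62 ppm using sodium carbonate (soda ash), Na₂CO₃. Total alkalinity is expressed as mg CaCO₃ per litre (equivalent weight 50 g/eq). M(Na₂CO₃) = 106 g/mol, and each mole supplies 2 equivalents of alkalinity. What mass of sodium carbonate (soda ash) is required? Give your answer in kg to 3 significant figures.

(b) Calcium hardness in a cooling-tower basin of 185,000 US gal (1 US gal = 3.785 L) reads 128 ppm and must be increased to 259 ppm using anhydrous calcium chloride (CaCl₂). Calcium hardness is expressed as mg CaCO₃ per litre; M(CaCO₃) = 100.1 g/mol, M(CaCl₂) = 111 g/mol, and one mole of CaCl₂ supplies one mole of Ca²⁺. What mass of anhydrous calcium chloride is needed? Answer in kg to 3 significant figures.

(a) 26.6 kg; (b) 102 kg

(a) Volume: 1670 m³ = 1,670,000 L.
(a) Alkalinity to add: (62 − 47) = 15 mg/L as CaCO₃ × 1,670,000 L = 25,050 g as CaCO₃.
(a) Equivalents: 25,050 g ÷ 50 g/eq = 501 eq.
(a) Each mole of Na₂CO₃ supplies 2 eq, so 501 / 2 = 250.5 mol.
(a) Mass: 250.5 mol × 106 g/mol = 26,550 g.

(b) Volume: 185,000 US gal × 3.785 L/gal = 700,225 L.
(b) Hardness to add: (259 − 128) = 131 mg/L as CaCO₃ × 700,225 L = 91,730 g as CaCO₃.
(b) Moles of Ca²⁺ (1 mol Ca²⁺ ≡ 1 mol CaCO₃): 91,730 / 100.1 g/mol = 916.4 mol.
(b) Mass of CaCl₂: 916.4 × 111 = 101,700 g.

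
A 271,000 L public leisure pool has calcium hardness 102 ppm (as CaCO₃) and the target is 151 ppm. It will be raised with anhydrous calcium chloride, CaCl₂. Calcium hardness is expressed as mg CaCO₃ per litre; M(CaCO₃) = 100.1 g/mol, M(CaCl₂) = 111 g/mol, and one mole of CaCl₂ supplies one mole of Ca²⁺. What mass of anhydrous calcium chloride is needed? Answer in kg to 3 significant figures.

Hardness to add: (151 − 102) = 49 mg/L as CaCO₃ × 271,000 L = 13,280 g as CaCO₃.
Moles of Ca²⁺ (1 mol Ca²⁺ ≡ 1 mol CaCO₃): 13,280 / 100.1 g/mol = 132.7 mol.
Mass of CaCl₂: 132.7 × 111 = 14,720 g.

14.7 kg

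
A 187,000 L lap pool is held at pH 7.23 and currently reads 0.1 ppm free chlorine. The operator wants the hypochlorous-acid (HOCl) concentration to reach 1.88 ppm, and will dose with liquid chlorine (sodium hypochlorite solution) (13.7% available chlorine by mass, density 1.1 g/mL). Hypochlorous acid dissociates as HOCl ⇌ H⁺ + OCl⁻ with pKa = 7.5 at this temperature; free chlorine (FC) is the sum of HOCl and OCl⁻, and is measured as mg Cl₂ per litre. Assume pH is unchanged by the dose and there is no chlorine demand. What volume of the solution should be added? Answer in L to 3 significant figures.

[OCl⁻]/[HOCl] = 10^(pH − pKa) = 10^(7.23 − 7.5) = 0.537; fraction as HOCl = 1/(1 + 0.537) = 0.6506.
Free chlorine required for 1.88 ppm HOCl: 1.88 / 0.6506 = 2.89 ppm.
FC to add: 2.89 − 0.1 = 2.79 mg/L as Cl₂.
Cl₂ equivalent: 2.79 mg/L × 187,000 L = 521.7 g.
Product at 13.7% available Cl: 521.7 / 0.137 = 3808 g.
Volume: 3808 g ÷ 1.1 g/mL = 3462 mL.

3.46 L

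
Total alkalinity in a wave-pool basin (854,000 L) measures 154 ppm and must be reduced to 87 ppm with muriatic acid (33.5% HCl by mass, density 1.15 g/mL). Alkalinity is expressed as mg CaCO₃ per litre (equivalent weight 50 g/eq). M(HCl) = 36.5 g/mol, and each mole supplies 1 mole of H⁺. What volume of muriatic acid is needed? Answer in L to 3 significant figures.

108 L

Alkalinity to neutralize: (154 − 87) = 67 mg/L as CaCO₃ × 854,000 L = 57,220 g as CaCO₃.
Equivalents of H⁺ required: 57,220 ÷ 50 g/eq = 1144 eq = 1144 mol HCl.
Mass of HCl: 1144 × 36.5 = 41,770 g.
Mass of 33.5% solution: 41,770 / 0.335 = 124,700 g.
Volume: 124,700 g ÷ 1.15 g/mL = 108,400 mL.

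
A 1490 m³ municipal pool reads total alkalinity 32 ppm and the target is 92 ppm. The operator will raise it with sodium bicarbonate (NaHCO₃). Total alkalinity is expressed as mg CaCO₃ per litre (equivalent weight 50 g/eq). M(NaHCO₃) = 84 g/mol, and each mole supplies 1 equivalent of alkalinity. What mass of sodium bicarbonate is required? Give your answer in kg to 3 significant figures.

150 kg

Volume: 1490 m³ = 1,490,000 L.
Alkalinity to add: (92 − 32) = 60 mg/L as CaCO₃ × 1,490,000 L = 89,400 g as CaCO₃.
Equivalents: 89,400 g ÷ 50 g/eq = 1788 eq.
NaHCO₃ supplies 1 eq per mole → 1788 mol.
Mass: 1788 mol × 84 g/mol = 150,200 g.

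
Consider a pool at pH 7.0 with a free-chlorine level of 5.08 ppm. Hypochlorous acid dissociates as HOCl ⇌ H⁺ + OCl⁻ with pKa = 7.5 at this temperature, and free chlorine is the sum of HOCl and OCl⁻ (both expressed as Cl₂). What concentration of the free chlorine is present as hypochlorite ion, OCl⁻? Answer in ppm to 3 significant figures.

1.22 ppm

[OCl⁻]/[HOCl] = 10^(pH − pKa) = 10^(7.0 − 7.5) = 10^-0.50 = 0.3162.
Fraction as HOCl = 1 / (1 + 0.3162) = 0.7597.
OCl⁻ = (1 − 0.7597) × 5.08 ppm = 1.22 ppm.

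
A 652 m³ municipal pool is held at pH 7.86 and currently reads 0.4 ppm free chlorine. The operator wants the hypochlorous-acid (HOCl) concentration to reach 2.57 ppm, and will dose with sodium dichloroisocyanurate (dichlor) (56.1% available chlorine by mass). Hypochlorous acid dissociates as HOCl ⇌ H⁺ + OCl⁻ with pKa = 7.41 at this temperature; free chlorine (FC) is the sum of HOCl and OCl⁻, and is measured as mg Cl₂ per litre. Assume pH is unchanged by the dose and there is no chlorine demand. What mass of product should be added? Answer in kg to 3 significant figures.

10.9 kg

Volume: 652 m³ = 652,000 L.
[OCl⁻]/[HOCl] = 10^(pH − pKa) = 10^(7.86 − 7.41) = 2.818; fraction as HOCl = 1/(1 + 2.818) = 0.2619.
Free chlorine required for 2.57 ppm HOCl: 2.57 / 0.2619 = 9.813 ppm.
FC to add: 9.813 − 0.4 = 9.413 mg/L as Cl₂.
Cl₂ equivalent: 9.413 mg/L × 652,000 L = 6137 g.
Product at 56.1% available Cl: 6137 / 0.561 = 10,940 g.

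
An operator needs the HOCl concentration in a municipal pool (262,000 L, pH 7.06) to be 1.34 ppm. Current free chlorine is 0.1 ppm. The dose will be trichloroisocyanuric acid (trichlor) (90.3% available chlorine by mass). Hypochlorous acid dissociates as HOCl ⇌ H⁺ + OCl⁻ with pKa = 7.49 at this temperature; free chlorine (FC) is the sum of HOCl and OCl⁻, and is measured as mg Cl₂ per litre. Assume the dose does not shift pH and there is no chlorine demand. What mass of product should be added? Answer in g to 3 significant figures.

504 g

[OCl⁻]/[HOCl] = 10^(pH − pKa) = 10^(7.06 − 7.49) = 0.3715; fraction as HOCl = 1/(1 + 0.3715) = 0.7291.
Free chlorine required for 1.34 ppm HOCl: 1.34 / 0.7291 = 1.838 ppm.
FC to add: 1.838 − 0.1 = 1.738 mg/L as Cl₂.
Cl₂ equivalent: 1.738 mg/L × 262,000 L = 455.3 g.
Product at 90.3% available Cl: 455.3 / 0.903 = 504.2 g.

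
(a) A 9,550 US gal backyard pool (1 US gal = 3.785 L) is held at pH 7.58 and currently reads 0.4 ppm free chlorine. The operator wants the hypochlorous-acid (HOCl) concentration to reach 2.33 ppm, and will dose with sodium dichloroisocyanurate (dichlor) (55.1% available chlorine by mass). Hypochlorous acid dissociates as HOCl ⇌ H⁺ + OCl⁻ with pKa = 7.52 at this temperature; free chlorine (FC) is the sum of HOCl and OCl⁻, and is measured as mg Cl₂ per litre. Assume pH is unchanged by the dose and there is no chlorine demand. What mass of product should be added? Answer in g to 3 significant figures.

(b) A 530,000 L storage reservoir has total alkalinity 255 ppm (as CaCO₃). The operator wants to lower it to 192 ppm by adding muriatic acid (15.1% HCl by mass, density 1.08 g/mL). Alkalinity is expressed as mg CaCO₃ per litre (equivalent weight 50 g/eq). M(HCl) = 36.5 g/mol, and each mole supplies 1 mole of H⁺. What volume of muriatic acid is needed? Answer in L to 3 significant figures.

(a) 302 g; (b) 149 L

(a) Volume: 9,550 US gal × 3.785 L/gal = 36,147 L.
(a) [OCl⁻]/[HOCl] = 10^(pH − pKa) = 10^(7.58 − 7.52) = 1.148; fraction as HOCl = 1/(1 + 1.148) = 0.4655.
(a) Free chlorine required for 2.33 ppm HOCl: 2.33 / 0.4655 = 5.005 ppm.
(a) FC to add: 5.005 − 0.4 = 4.605 mg/L as Cl₂.
(a) Cl₂ equivalent: 4.605 mg/L × 36,147 L = 166.5 g.
(a) Product at 55.1% available Cl: 166.5 / 0.551 = 302.1 g.

(b) Alkalinity to neutralize: (255 − 192) = 63 mg/L as CaCO₃ × 530,000 L = 33,390 g as CaCO₃.
(b) Equivalents of H⁺ required: 33,390 ÷ 50 g/eq = 667.8 eq = 667.8 mol HCl.
(b) Mass of HCl: 667.8 × 36.5 = 24,370 g.
(b) Mass of 15.1% solution: 24,370 / 0.151 = 161,400 g.
(b) Volume: 161,400 g ÷ 1.08 g/mL = 149,500 mL.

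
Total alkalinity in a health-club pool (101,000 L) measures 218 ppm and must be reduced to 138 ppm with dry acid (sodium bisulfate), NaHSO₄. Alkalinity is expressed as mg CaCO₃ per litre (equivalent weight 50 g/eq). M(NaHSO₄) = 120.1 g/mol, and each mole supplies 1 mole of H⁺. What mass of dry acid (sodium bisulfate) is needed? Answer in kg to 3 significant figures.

Alkalinity to neutralize: (218 − 138) = 80 mg/L as CaCO₃ × 101,000 L = 8080 g as CaCO₃.
Equivalents of H⁺ required: 8080 ÷ 50 g/eq = 161.6 eq = 161.6 mol NaHSO₄.
Mass of NaHSO₄: 161.6 × 120.1 = 19,410 g.

19.4 kg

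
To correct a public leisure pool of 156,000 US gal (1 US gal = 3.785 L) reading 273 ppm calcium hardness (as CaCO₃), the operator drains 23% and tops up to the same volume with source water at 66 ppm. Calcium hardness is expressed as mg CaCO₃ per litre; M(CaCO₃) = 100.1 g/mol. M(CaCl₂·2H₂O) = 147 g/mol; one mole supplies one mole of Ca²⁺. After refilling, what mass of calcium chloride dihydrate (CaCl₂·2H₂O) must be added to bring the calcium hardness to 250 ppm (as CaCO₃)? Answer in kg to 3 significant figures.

21.3 kg

Volume: 156,000 US gal × 3.785 L/gal = 590,460 L.
After draining 23% and refilling: 273 × 0.77 + 66 × 0.23 = 225.39 ppm.
Deficit to target: 250 − 225.39 = 24.61 mg/L.
As CaCO₃: 24.61 mg/L × 590,460 L = 14,530 g; ÷ 100.1 = 145.2 mol Ca²⁺.
Mass: 145.2 × 147 = 21,340 g.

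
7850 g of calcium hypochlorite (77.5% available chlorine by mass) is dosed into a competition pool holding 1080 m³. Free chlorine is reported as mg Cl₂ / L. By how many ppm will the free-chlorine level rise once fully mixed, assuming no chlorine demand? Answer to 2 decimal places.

5.63 ppm

Volume: 1080 m³ = 1,080,000 L.
Available chlorine delivered: 7850 g × 0.775 = 6084 g as Cl₂.
Concentration rise: 6084 g / 1,080,000 L = 5.633 mg/L = 5.63 ppm.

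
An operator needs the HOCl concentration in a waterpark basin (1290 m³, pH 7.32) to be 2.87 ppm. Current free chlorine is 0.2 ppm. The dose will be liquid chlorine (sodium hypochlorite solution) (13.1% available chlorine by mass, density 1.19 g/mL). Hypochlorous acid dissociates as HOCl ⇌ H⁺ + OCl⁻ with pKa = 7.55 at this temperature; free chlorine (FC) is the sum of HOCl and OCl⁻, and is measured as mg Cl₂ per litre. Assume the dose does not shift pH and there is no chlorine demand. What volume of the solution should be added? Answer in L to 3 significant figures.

Volume: 1290 m³ = 1,290,000 L.
[OCl⁻]/[HOCl] = 10^(pH − pKa) = 10^(7.32 − 7.55) = 0.5888; fraction as HOCl = 1/(1 + 0.5888) = 0.6294.
Free chlorine required for 2.87 ppm HOCl: 2.87 / 0.6294 = 4.56 ppm.
FC to add: 4.56 − 0.2 = 4.36 mg/L as Cl₂.
Cl₂ equivalent: 4.36 mg/L × 1,290,000 L = 5624 g.
Product at 13.1% available Cl: 5624 / 0.131 = 42,930 g.
Volume: 42,930 g ÷ 1.19 g/mL = 36,080 mL.

36.1 L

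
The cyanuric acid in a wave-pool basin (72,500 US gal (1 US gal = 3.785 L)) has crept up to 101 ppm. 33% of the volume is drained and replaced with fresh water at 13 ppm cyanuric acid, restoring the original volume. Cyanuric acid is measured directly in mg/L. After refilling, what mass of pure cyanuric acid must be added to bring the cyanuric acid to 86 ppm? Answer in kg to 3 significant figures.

Volume: 72,500 US gal × 3.785 L/gal = 274,412 L.
After draining 33% and refilling: 101 × 0.67 + 13 × 0.33 = 71.96 ppm.
Deficit to target: 86 − 71.96 = 14.04 mg/L.
Mass: 14.04 mg/L × 274,412 L = 3853 g cyanuric acid.

3.85 kg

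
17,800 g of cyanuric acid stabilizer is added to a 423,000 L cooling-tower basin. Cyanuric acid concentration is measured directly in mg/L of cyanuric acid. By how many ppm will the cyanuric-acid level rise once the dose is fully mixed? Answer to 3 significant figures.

Rise: 17,800 g / 423,000 L × 1000 = 42.08 mg/L.

42.1 ppm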